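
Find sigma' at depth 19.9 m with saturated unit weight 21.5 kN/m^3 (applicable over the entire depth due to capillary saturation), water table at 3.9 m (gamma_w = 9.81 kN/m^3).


Total stress = gamma_sat * depth
sigma = 21.5 * 19.9 = 427.85 kPa
Pore water pressure u = gamma_w * (depth - d_wt)
u = 9.81 * (19.9 - 3.9) = 156.96 kPa
Effective stress = sigma - u
sigma' = 427.85 - 156.96 = 270.89 kPa


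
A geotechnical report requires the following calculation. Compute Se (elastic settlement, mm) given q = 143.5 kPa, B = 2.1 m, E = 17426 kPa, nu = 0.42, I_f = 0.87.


Result: 12.391 mm

Derivation:
Using Se = q * B * (1 - nu^2) * I_f / E
1 - nu^2 = 1 - 0.42^2 = 0.8236
Se = 143.5 * 2.1 * 0.8236 * 0.87 / 17426
Se = 0.012391 m
Convert to mm: Se = 0.012391 * 1000 = 12.391 mm


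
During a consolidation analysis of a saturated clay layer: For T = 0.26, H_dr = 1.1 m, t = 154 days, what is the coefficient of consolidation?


Using cv = T * H_dr^2 / t
H_dr^2 = 1.1^2 = 1.21
cv = 0.26 * 1.21 / 154
cv = 0.00204 m^2/day


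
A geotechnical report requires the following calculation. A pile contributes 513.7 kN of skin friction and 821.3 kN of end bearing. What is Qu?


Using Qu = Qf + Qb
Qu = 513.7 + 821.3
Qu = 1335.0 kN


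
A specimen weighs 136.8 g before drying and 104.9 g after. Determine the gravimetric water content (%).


Result: 30.41 %

Derivation:
Using w = (m_wet - m_dry) / m_dry * 100
m_wet - m_dry = 136.8 - 104.9 = 31.9 g
w = 31.9 / 104.9 * 100
w = 30.41 %


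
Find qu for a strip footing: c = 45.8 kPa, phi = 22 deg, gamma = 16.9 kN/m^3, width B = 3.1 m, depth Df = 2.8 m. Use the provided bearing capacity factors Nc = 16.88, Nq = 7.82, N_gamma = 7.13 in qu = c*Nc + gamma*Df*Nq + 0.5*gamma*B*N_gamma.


Compute qu = c*Nc + gamma*Df*Nq + 0.5*gamma*B*N_gamma
Term 1: 45.8 * 16.88 = 773.104
Term 2: 16.9 * 2.8 * 7.82 = 370.0424
Term 3: 0.5 * 16.9 * 3.1 * 7.13 = 186.77035
qu = 773.104 + 370.0424 + 186.77035
qu = 1329.92 kPa


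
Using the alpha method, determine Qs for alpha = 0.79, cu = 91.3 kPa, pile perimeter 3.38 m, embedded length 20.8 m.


Using Qs = alpha * cu * perimeter * L
Qs = 0.79 * 91.3 * 3.38 * 20.8
Qs = 5070.82 kN


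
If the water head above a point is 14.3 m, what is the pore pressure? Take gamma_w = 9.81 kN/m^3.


Using u = gamma_w * h_w
u = 9.81 * 14.3
u = 140.28 kPa


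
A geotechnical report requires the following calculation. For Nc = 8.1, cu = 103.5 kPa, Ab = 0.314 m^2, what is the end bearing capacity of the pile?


Using Qb = Nc * cu * Ab
Qb = 8.1 * 103.5 * 0.314
Qb = 263.24 kN


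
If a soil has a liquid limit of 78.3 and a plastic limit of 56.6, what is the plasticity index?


Using PI = LL - PL
PI = 78.3 - 56.6
PI = 21.7


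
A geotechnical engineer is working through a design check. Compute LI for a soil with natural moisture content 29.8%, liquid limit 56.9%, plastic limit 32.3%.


Result: -0.102

Derivation:
First compute the plasticity index:
PI = LL - PL = 56.9 - 32.3 = 24.6
Then compute the liquidity index:
LI = (w - PL) / PI
LI = (29.8 - 32.3) / 24.6
LI = -0.102


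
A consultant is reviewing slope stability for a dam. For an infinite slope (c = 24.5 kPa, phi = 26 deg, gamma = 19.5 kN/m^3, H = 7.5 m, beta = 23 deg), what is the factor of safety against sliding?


Using Fs = c / (gamma*H*sin(beta)*cos(beta)) + tan(phi)/tan(beta)
Cohesion contribution = 24.5 / (19.5*7.5*sin(23)*cos(23))
Cohesion contribution = 0.465764
Friction contribution = tan(26)/tan(23) = 1.14903
Fs = 0.465764 + 1.14903
Fs = 1.615


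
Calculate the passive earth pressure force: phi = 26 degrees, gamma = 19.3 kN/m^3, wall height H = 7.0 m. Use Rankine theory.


Compute passive earth pressure coefficient:
Kp = tan^2(45 + phi/2) = tan^2(58.0) = 2.561071
Compute passive force:
Pp = 0.5 * Kp * gamma * H^2
Pp = 0.5 * 2.561071 * 19.3 * 7.0^2
Pp = 1211.0 kN/m


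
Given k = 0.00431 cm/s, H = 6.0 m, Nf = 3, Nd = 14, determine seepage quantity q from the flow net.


Convert k to m/s for unit consistency with H:
k = 0.00431 cm/s = 0.00431 / 100 m/s = 4.31e-05 m/s
Using q = k * H * Nf / Nd
Nf / Nd = 3 / 14 = 0.2143
q = 4.31e-05 * 6.0 * 0.2143
q = 5.541e-05 m^3/s per m


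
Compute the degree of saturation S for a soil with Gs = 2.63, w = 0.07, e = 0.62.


Using S = Gs * w / e
S = 2.63 * 0.07 / 0.62
S = 0.2969


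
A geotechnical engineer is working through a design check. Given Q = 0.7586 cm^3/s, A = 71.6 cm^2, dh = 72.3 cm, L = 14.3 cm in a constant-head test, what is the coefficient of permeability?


Compute hydraulic gradient:
i = dh / L = 72.3 / 14.3 = 5.05594
Then apply Darcy's law:
k = Q / (A * i)
k = 0.7586 / (71.6 * 5.05594)
k = 0.7586 / 362.006
k = 0.002096 cm/s


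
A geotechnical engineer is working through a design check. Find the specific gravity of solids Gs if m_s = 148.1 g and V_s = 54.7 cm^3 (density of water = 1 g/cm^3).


Using Gs = m_s / (V_s * rho_w)
Since rho_w = 1 g/cm^3:
Gs = 148.1 / 54.7
Gs = 2.707


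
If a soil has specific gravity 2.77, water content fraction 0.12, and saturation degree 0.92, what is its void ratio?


Result: 0.3613

Derivation:
Using the relation e = Gs * w / S
e = 2.77 * 0.12 / 0.92
e = 0.3613


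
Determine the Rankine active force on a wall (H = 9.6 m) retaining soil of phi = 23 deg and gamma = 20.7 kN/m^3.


Compute active earth pressure coefficient:
Ka = tan^2(45 - phi/2) = tan^2(33.5) = 0.438092
Compute active force:
Pa = 0.5 * Ka * gamma * H^2
Pa = 0.5 * 0.438092 * 20.7 * 9.6^2
Pa = 417.88 kN/m


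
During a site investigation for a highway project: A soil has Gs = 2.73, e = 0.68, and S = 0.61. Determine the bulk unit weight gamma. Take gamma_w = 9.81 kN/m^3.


Using gamma = gamma_w * (Gs + S*e) / (1 + e)
Numerator: Gs + S*e = 2.73 + 0.61*0.68 = 3.1448
Denominator: 1 + e = 1 + 0.68 = 1.68
gamma = 9.81 * 3.1448 / 1.68
gamma = 18.363 kN/m^3


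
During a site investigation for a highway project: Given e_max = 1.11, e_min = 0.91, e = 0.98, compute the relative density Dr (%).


Using Dr = (e_max - e) / (e_max - e_min) * 100
e_max - e = 1.11 - 0.98 = 0.13
e_max - e_min = 1.11 - 0.91 = 0.2
Dr = 0.13 / 0.2 * 100
Dr = 65.0 %


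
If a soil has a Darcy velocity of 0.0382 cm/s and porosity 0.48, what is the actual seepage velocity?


Using v_s = v_d / n
v_s = 0.0382 / 0.48
v_s = 0.07958 cm/s


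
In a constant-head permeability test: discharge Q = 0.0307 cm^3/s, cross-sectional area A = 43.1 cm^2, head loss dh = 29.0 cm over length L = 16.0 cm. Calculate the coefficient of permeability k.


Result: 0.000393 cm/s

Derivation:
Compute hydraulic gradient:
i = dh / L = 29.0 / 16.0 = 1.8125
Then apply Darcy's law:
k = Q / (A * i)
k = 0.0307 / (43.1 * 1.8125)
k = 0.0307 / 78.1188
k = 0.000393 cm/s


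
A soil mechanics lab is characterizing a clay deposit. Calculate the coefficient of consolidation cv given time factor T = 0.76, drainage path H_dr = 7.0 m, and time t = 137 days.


Result: 0.27182 m^2/day

Derivation:
Using cv = T * H_dr^2 / t
H_dr^2 = 7.0^2 = 49.0
cv = 0.76 * 49.0 / 137
cv = 0.27182 m^2/day


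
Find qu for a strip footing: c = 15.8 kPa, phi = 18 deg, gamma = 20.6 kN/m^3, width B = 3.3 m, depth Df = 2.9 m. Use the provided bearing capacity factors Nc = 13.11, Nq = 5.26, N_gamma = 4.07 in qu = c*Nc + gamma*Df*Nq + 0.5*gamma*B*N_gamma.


Result: 659.71 kPa

Derivation:
Compute qu = c*Nc + gamma*Df*Nq + 0.5*gamma*B*N_gamma
Term 1: 15.8 * 13.11 = 207.138
Term 2: 20.6 * 2.9 * 5.26 = 314.2324
Term 3: 0.5 * 20.6 * 3.3 * 4.07 = 138.3393
qu = 207.138 + 314.2324 + 138.3393
qu = 659.71 kPa


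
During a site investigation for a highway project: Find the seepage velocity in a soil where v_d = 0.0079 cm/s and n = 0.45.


Using v_s = v_d / n
v_s = 0.0079 / 0.45
v_s = 0.01756 cm/s


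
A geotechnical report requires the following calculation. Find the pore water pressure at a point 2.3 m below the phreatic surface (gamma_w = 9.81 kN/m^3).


Using u = gamma_w * h_w
u = 9.81 * 2.3
u = 22.56 kPa


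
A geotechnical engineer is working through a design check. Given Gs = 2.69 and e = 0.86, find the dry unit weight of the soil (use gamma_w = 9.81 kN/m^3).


Result: 14.188 kN/m^3

Derivation:
Using gamma_d = Gs * gamma_w / (1 + e)
gamma_d = 2.69 * 9.81 / (1 + 0.86)
gamma_d = 2.69 * 9.81 / 1.86
gamma_d = 14.188 kN/m^3


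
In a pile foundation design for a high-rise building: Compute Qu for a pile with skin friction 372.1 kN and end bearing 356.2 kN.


Result: 728.3 kN

Derivation:
Using Qu = Qf + Qb
Qu = 372.1 + 356.2
Qu = 728.3 kN


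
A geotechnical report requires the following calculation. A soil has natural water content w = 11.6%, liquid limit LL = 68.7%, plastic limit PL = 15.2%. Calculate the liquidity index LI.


First compute the plasticity index:
PI = LL - PL = 68.7 - 15.2 = 53.5
Then compute the liquidity index:
LI = (w - PL) / PI
LI = (11.6 - 15.2) / 53.5
LI = -0.067


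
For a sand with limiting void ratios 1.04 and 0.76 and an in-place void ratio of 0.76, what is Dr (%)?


Result: 100.0 %

Derivation:
Using Dr = (e_max - e) / (e_max - e_min) * 100
e_max - e = 1.04 - 0.76 = 0.28
e_max - e_min = 1.04 - 0.76 = 0.28
Dr = 0.28 / 0.28 * 100
Dr = 100.0 %


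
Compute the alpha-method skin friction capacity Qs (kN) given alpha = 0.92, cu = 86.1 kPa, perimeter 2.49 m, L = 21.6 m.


Using Qs = alpha * cu * perimeter * L
Qs = 0.92 * 86.1 * 2.49 * 21.6
Qs = 4260.34 kN


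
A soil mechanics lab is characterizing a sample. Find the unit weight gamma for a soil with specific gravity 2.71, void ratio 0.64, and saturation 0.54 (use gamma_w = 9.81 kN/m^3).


Using gamma = gamma_w * (Gs + S*e) / (1 + e)
Numerator: Gs + S*e = 2.71 + 0.54*0.64 = 3.0556
Denominator: 1 + e = 1 + 0.64 = 1.64
gamma = 9.81 * 3.0556 / 1.64
gamma = 18.278 kN/m^3


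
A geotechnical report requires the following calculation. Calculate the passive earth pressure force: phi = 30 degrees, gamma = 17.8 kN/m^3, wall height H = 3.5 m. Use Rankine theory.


Result: 327.07 kN/m

Derivation:
Compute passive earth pressure coefficient:
Kp = tan^2(45 + phi/2) = tan^2(60.0) = 3
Compute passive force:
Pp = 0.5 * Kp * gamma * H^2
Pp = 0.5 * 3 * 17.8 * 3.5^2
Pp = 327.07 kN/m


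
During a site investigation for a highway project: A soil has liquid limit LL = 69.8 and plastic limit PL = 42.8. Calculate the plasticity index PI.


Using PI = LL - PL
PI = 69.8 - 42.8
PI = 27.0


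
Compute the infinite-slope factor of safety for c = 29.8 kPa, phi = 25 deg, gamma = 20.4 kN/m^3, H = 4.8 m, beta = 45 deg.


Result: 1.075

Derivation:
Using Fs = c / (gamma*H*sin(beta)*cos(beta)) + tan(phi)/tan(beta)
Cohesion contribution = 29.8 / (20.4*4.8*sin(45)*cos(45))
Cohesion contribution = 0.60866
Friction contribution = tan(25)/tan(45) = 0.466308
Fs = 0.60866 + 0.466308
Fs = 1.075


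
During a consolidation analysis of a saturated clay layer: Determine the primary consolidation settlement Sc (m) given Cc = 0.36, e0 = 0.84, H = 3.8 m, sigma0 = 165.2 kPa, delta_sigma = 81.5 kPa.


Using Sc = Cc * H / (1 + e0) * log10((sigma0 + delta_sigma) / sigma0)
Stress ratio = (165.2 + 81.5) / 165.2 = 1.49334
log10(1.49334) = 0.174159
Cc * H / (1 + e0) = 0.36 * 3.8 / (1 + 0.84) = 0.743478
Sc = 0.743478 * 0.174159
Sc = 0.1295 m


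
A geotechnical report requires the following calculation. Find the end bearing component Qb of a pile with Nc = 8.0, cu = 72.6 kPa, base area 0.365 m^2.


Using Qb = Nc * cu * Ab
Qb = 8.0 * 72.6 * 0.365
Qb = 211.99 kN


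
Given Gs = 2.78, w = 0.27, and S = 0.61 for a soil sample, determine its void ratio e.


Result: 1.2305

Derivation:
Using the relation e = Gs * w / S
e = 2.78 * 0.27 / 0.61
e = 1.2305


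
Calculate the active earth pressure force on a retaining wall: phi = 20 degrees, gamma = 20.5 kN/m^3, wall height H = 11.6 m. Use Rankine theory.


Result: 676.23 kN/m

Derivation:
Compute active earth pressure coefficient:
Ka = tan^2(45 - phi/2) = tan^2(35.0) = 0.490291
Compute active force:
Pa = 0.5 * Ka * gamma * H^2
Pa = 0.5 * 0.490291 * 20.5 * 11.6^2
Pa = 676.23 kN/m


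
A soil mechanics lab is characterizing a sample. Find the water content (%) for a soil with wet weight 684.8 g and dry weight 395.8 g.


Result: 73.02 %

Derivation:
Using w = (m_wet - m_dry) / m_dry * 100
m_wet - m_dry = 684.8 - 395.8 = 289.0 g
w = 289.0 / 395.8 * 100
w = 73.02 %


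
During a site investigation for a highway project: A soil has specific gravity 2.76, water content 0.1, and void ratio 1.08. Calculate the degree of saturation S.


Using S = Gs * w / e
S = 2.76 * 0.1 / 1.08
S = 0.2556


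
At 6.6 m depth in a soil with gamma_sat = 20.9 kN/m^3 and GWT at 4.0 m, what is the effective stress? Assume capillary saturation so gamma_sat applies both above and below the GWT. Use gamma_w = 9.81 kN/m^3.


Result: 112.43 kPa

Derivation:
Total stress = gamma_sat * depth
sigma = 20.9 * 6.6 = 137.94 kPa
Pore water pressure u = gamma_w * (depth - d_wt)
u = 9.81 * (6.6 - 4.0) = 25.506 kPa
Effective stress = sigma - u
sigma' = 137.94 - 25.506 = 112.43 kPa


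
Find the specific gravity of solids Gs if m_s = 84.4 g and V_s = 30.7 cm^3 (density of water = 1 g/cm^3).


Result: 2.749

Derivation:
Using Gs = m_s / (V_s * rho_w)
Since rho_w = 1 g/cm^3:
Gs = 84.4 / 30.7
Gs = 2.749


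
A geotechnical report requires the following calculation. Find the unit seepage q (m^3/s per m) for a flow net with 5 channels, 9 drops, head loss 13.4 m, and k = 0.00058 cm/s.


Convert k to m/s for unit consistency with H:
k = 0.00058 cm/s = 0.00058 / 100 m/s = 5.8e-06 m/s
Using q = k * H * Nf / Nd
Nf / Nd = 5 / 9 = 0.5556
q = 5.8e-06 * 13.4 * 0.5556
q = 4.318e-05 m^3/s per m


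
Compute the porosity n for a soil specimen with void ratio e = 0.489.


Using the relation n = e / (1 + e)
n = 0.489 / (1 + 0.489)
n = 0.489 / 1.489
n = 0.3284


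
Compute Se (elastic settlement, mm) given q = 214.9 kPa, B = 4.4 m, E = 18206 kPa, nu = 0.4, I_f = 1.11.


Using Se = q * B * (1 - nu^2) * I_f / E
1 - nu^2 = 1 - 0.4^2 = 0.84
Se = 214.9 * 4.4 * 0.84 * 1.11 / 18206
Se = 0.048426 m
Convert to mm: Se = 0.048426 * 1000 = 48.426 mm


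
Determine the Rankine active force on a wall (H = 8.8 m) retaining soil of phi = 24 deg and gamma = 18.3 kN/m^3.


Result: 298.83 kN/m

Derivation:
Compute active earth pressure coefficient:
Ka = tan^2(45 - phi/2) = tan^2(33.0) = 0.42173
Compute active force:
Pa = 0.5 * Ka * gamma * H^2
Pa = 0.5 * 0.42173 * 18.3 * 8.8^2
Pa = 298.83 kN/m


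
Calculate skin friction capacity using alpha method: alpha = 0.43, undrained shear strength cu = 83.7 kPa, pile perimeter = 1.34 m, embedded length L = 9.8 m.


Using Qs = alpha * cu * perimeter * L
Qs = 0.43 * 83.7 * 1.34 * 9.8
Qs = 472.63 kN


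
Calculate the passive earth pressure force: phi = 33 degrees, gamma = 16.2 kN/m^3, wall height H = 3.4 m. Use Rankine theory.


Compute passive earth pressure coefficient:
Kp = tan^2(45 + phi/2) = tan^2(61.5) = 3.39212
Compute passive force:
Pp = 0.5 * Kp * gamma * H^2
Pp = 0.5 * 3.39212 * 16.2 * 3.4^2
Pp = 317.62 kN/m


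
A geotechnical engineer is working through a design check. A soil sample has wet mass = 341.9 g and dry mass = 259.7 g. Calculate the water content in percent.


Using w = (m_wet - m_dry) / m_dry * 100
m_wet - m_dry = 341.9 - 259.7 = 82.2 g
w = 82.2 / 259.7 * 100
w = 31.65 %


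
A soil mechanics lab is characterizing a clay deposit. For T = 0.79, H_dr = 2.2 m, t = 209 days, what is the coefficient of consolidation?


Result: 0.01829 m^2/day

Derivation:
Using cv = T * H_dr^2 / t
H_dr^2 = 2.2^2 = 4.84
cv = 0.79 * 4.84 / 209
cv = 0.01829 m^2/day


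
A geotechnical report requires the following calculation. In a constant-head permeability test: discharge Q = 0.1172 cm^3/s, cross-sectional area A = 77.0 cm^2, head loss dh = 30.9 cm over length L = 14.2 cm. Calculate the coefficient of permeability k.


Compute hydraulic gradient:
i = dh / L = 30.9 / 14.2 = 2.17606
Then apply Darcy's law:
k = Q / (A * i)
k = 0.1172 / (77.0 * 2.17606)
k = 0.1172 / 167.556
k = 0.000699 cm/s


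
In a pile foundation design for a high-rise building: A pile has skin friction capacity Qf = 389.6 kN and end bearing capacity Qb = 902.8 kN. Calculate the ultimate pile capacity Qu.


Using Qu = Qf + Qb
Qu = 389.6 + 902.8
Qu = 1292.4 kN


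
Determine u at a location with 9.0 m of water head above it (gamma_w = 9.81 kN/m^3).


Result: 88.29 kPa

Derivation:
Using u = gamma_w * h_w
u = 9.81 * 9.0
u = 88.29 kPa


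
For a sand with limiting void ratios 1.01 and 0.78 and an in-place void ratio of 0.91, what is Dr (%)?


Using Dr = (e_max - e) / (e_max - e_min) * 100
e_max - e = 1.01 - 0.91 = 0.1
e_max - e_min = 1.01 - 0.78 = 0.23
Dr = 0.1 / 0.23 * 100
Dr = 43.48 %


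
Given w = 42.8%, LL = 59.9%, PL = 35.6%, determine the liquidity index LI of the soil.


First compute the plasticity index:
PI = LL - PL = 59.9 - 35.6 = 24.3
Then compute the liquidity index:
LI = (w - PL) / PI
LI = (42.8 - 35.6) / 24.3
LI = 0.296


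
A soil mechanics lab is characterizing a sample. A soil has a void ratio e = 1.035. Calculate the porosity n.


Using the relation n = e / (1 + e)
n = 1.035 / (1 + 1.035)
n = 1.035 / 2.035
n = 0.5086


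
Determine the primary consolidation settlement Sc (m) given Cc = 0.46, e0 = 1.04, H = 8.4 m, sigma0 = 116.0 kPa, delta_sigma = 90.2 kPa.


Result: 0.4732 m

Derivation:
Using Sc = Cc * H / (1 + e0) * log10((sigma0 + delta_sigma) / sigma0)
Stress ratio = (116.0 + 90.2) / 116.0 = 1.77759
log10(1.77759) = 0.249831
Cc * H / (1 + e0) = 0.46 * 8.4 / (1 + 1.04) = 1.89412
Sc = 1.89412 * 0.249831
Sc = 0.4732 m


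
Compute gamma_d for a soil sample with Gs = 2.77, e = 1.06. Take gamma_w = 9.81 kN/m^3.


Using gamma_d = Gs * gamma_w / (1 + e)
gamma_d = 2.77 * 9.81 / (1 + 1.06)
gamma_d = 2.77 * 9.81 / 2.06
gamma_d = 13.191 kN/m^3


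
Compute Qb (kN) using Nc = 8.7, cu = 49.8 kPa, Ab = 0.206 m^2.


Using Qb = Nc * cu * Ab
Qb = 8.7 * 49.8 * 0.206
Qb = 89.25 kN


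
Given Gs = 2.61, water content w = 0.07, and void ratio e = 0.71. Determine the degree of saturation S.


Result: 0.2573

Derivation:
Using S = Gs * w / e
S = 2.61 * 0.07 / 0.71
S = 0.2573


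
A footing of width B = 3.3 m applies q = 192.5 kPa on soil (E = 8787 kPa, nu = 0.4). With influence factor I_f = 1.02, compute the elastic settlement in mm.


Result: 61.942 mm

Derivation:
Using Se = q * B * (1 - nu^2) * I_f / E
1 - nu^2 = 1 - 0.4^2 = 0.84
Se = 192.5 * 3.3 * 0.84 * 1.02 / 8787
Se = 0.061942 m
Convert to mm: Se = 0.061942 * 1000 = 61.942 mm


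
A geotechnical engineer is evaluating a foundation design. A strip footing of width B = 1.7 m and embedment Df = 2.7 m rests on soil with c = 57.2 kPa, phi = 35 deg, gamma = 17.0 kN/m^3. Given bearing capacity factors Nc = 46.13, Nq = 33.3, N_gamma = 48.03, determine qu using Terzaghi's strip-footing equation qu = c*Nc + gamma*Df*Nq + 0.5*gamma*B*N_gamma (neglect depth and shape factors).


Compute qu = c*Nc + gamma*Df*Nq + 0.5*gamma*B*N_gamma
Term 1: 57.2 * 46.13 = 2638.636
Term 2: 17.0 * 2.7 * 33.3 = 1528.47
Term 3: 0.5 * 17.0 * 1.7 * 48.03 = 694.0335
qu = 2638.636 + 1528.47 + 694.0335
qu = 4861.14 kPa


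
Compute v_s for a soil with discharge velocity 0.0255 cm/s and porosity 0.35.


Using v_s = v_d / n
v_s = 0.0255 / 0.35
v_s = 0.07286 cm/s


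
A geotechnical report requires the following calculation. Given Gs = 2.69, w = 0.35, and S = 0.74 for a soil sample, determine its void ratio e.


Using the relation e = Gs * w / S
e = 2.69 * 0.35 / 0.74
e = 1.2723


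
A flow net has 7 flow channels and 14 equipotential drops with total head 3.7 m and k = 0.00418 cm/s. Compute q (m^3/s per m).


Convert k to m/s for unit consistency with H:
k = 0.00418 cm/s = 0.00418 / 100 m/s = 4.18e-05 m/s
Using q = k * H * Nf / Nd
Nf / Nd = 7 / 14 = 0.5
q = 4.18e-05 * 3.7 * 0.5
q = 7.733e-05 m^3/s per m


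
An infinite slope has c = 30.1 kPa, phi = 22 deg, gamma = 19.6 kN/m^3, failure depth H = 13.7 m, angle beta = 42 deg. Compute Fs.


Using Fs = c / (gamma*H*sin(beta)*cos(beta)) + tan(phi)/tan(beta)
Cohesion contribution = 30.1 / (19.6*13.7*sin(42)*cos(42))
Cohesion contribution = 0.225427
Friction contribution = tan(22)/tan(42) = 0.448717
Fs = 0.225427 + 0.448717
Fs = 0.674


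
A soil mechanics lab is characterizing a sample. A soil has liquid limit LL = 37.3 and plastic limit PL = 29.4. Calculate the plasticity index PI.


Result: 7.9

Derivation:
Using PI = LL - PL
PI = 37.3 - 29.4
PI = 7.9


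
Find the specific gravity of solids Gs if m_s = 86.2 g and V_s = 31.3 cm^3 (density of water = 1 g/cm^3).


Result: 2.754

Derivation:
Using Gs = m_s / (V_s * rho_w)
Since rho_w = 1 g/cm^3:
Gs = 86.2 / 31.3
Gs = 2.754


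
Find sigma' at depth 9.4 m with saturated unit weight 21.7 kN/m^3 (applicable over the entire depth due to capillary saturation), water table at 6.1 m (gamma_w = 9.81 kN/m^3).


Total stress = gamma_sat * depth
sigma = 21.7 * 9.4 = 203.98 kPa
Pore water pressure u = gamma_w * (depth - d_wt)
u = 9.81 * (9.4 - 6.1) = 32.373 kPa
Effective stress = sigma - u
sigma' = 203.98 - 32.373 = 171.61 kPa


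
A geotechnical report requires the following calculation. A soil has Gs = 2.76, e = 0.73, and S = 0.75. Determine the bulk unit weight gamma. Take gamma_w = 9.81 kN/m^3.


Result: 18.755 kN/m^3

Derivation:
Using gamma = gamma_w * (Gs + S*e) / (1 + e)
Numerator: Gs + S*e = 2.76 + 0.75*0.73 = 3.3075
Denominator: 1 + e = 1 + 0.73 = 1.73
gamma = 9.81 * 3.3075 / 1.73
gamma = 18.755 kN/m^3


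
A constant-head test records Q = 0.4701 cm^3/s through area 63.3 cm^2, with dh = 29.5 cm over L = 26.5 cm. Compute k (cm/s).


Result: 0.006671 cm/s

Derivation:
Compute hydraulic gradient:
i = dh / L = 29.5 / 26.5 = 1.11321
Then apply Darcy's law:
k = Q / (A * i)
k = 0.4701 / (63.3 * 1.11321)
k = 0.4701 / 70.466
k = 0.006671 cm/s


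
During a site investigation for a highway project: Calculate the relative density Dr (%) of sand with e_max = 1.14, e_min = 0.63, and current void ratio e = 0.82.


Using Dr = (e_max - e) / (e_max - e_min) * 100
e_max - e = 1.14 - 0.82 = 0.32
e_max - e_min = 1.14 - 0.63 = 0.51
Dr = 0.32 / 0.51 * 100
Dr = 62.75 %


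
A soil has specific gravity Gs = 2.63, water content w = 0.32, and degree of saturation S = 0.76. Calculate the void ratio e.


Using the relation e = Gs * w / S
e = 2.63 * 0.32 / 0.76
e = 1.1074


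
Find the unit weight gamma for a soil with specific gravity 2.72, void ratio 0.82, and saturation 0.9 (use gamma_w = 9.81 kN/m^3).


Using gamma = gamma_w * (Gs + S*e) / (1 + e)
Numerator: Gs + S*e = 2.72 + 0.9*0.82 = 3.458
Denominator: 1 + e = 1 + 0.82 = 1.82
gamma = 9.81 * 3.458 / 1.82
gamma = 18.639 kN/m^3


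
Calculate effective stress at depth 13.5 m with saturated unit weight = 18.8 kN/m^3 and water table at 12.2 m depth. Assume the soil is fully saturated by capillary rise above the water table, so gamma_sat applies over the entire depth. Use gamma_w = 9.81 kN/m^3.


Result: 241.05 kPa

Derivation:
Total stress = gamma_sat * depth
sigma = 18.8 * 13.5 = 253.8 kPa
Pore water pressure u = gamma_w * (depth - d_wt)
u = 9.81 * (13.5 - 12.2) = 12.753 kPa
Effective stress = sigma - u
sigma' = 253.8 - 12.753 = 241.05 kPa


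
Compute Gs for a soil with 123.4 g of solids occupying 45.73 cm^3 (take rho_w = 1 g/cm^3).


Using Gs = m_s / (V_s * rho_w)
Since rho_w = 1 g/cm^3:
Gs = 123.4 / 45.73
Gs = 2.698


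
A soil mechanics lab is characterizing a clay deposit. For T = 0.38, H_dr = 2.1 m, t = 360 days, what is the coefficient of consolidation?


Using cv = T * H_dr^2 / t
H_dr^2 = 2.1^2 = 4.41
cv = 0.38 * 4.41 / 360
cv = 0.00466 m^2/day


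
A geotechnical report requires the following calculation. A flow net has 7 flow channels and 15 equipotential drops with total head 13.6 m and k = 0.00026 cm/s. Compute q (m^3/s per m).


Result: 1.65e-05 m^3/s per m

Derivation:
Convert k to m/s for unit consistency with H:
k = 0.00026 cm/s = 0.00026 / 100 m/s = 2.6e-06 m/s
Using q = k * H * Nf / Nd
Nf / Nd = 7 / 15 = 0.4667
q = 2.6e-06 * 13.6 * 0.4667
q = 1.65e-05 m^3/s per m


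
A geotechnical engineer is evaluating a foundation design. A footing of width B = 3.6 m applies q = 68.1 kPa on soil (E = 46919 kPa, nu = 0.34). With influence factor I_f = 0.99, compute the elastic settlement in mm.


Using Se = q * B * (1 - nu^2) * I_f / E
1 - nu^2 = 1 - 0.34^2 = 0.8844
Se = 68.1 * 3.6 * 0.8844 * 0.99 / 46919
Se = 0.004575 m
Convert to mm: Se = 0.004575 * 1000 = 4.575 mm


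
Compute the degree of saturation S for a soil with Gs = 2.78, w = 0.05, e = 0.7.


Using S = Gs * w / e
S = 2.78 * 0.05 / 0.7
S = 0.1986


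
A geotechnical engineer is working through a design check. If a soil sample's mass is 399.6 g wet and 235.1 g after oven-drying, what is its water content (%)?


Using w = (m_wet - m_dry) / m_dry * 100
m_wet - m_dry = 399.6 - 235.1 = 164.5 g
w = 164.5 / 235.1 * 100
w = 69.97 %


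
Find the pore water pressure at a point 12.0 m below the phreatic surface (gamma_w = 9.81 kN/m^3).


Using u = gamma_w * h_w
u = 9.81 * 12.0
u = 117.72 kPa


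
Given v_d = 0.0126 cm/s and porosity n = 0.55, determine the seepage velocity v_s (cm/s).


Result: 0.02291 cm/s

Derivation:
Using v_s = v_d / n
v_s = 0.0126 / 0.55
v_s = 0.02291 cm/s


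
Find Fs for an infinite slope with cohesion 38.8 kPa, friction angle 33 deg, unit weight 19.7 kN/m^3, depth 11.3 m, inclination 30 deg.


Using Fs = c / (gamma*H*sin(beta)*cos(beta)) + tan(phi)/tan(beta)
Cohesion contribution = 38.8 / (19.7*11.3*sin(30)*cos(30))
Cohesion contribution = 0.402519
Friction contribution = tan(33)/tan(30) = 1.12481
Fs = 0.402519 + 1.12481
Fs = 1.527


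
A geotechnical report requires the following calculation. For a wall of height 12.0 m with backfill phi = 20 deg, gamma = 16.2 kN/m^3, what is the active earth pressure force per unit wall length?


Result: 571.87 kN/m

Derivation:
Compute active earth pressure coefficient:
Ka = tan^2(45 - phi/2) = tan^2(35.0) = 0.490291
Compute active force:
Pa = 0.5 * Ka * gamma * H^2
Pa = 0.5 * 0.490291 * 16.2 * 12.0^2
Pa = 571.87 kN/m


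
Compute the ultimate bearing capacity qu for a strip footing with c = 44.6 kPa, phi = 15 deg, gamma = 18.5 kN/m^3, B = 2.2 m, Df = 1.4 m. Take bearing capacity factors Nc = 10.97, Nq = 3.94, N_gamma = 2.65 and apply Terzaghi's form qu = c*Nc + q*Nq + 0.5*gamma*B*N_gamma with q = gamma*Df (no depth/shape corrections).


Compute qu = c*Nc + gamma*Df*Nq + 0.5*gamma*B*N_gamma
Term 1: 44.6 * 10.97 = 489.262
Term 2: 18.5 * 1.4 * 3.94 = 102.046
Term 3: 0.5 * 18.5 * 2.2 * 2.65 = 53.9275
qu = 489.262 + 102.046 + 53.9275
qu = 645.24 kPa


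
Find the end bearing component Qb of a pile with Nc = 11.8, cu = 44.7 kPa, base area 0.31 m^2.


Using Qb = Nc * cu * Ab
Qb = 11.8 * 44.7 * 0.31
Qb = 163.51 kN


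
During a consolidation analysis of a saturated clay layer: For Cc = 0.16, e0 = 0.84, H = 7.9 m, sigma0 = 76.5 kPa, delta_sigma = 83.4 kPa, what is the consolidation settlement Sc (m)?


Result: 0.22 m

Derivation:
Using Sc = Cc * H / (1 + e0) * log10((sigma0 + delta_sigma) / sigma0)
Stress ratio = (76.5 + 83.4) / 76.5 = 2.0902
log10(2.0902) = 0.320187
Cc * H / (1 + e0) = 0.16 * 7.9 / (1 + 0.84) = 0.686957
Sc = 0.686957 * 0.320187
Sc = 0.22 m


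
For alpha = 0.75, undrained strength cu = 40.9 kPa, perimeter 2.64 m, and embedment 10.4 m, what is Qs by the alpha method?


Result: 842.21 kN

Derivation:
Using Qs = alpha * cu * perimeter * L
Qs = 0.75 * 40.9 * 2.64 * 10.4
Qs = 842.21 kN


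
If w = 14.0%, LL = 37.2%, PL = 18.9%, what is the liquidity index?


First compute the plasticity index:
PI = LL - PL = 37.2 - 18.9 = 18.3
Then compute the liquidity index:
LI = (w - PL) / PI
LI = (14.0 - 18.9) / 18.3
LI = -0.268


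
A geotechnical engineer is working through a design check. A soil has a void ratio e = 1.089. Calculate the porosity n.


Using the relation n = e / (1 + e)
n = 1.089 / (1 + 1.089)
n = 1.089 / 2.089
n = 0.5213


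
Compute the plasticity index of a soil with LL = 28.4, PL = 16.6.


Using PI = LL - PL
PI = 28.4 - 16.6
PI = 11.8


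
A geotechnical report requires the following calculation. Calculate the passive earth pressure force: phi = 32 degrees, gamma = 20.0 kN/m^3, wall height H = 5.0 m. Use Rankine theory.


Result: 813.65 kN/m

Derivation:
Compute passive earth pressure coefficient:
Kp = tan^2(45 + phi/2) = tan^2(61.0) = 3.254588
Compute passive force:
Pp = 0.5 * Kp * gamma * H^2
Pp = 0.5 * 3.254588 * 20.0 * 5.0^2
Pp = 813.65 kN/m


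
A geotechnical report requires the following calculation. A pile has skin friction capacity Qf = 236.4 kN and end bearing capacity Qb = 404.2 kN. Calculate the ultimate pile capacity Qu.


Using Qu = Qf + Qb
Qu = 236.4 + 404.2
Qu = 640.6 kN


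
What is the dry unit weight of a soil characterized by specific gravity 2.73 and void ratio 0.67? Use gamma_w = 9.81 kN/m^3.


Using gamma_d = Gs * gamma_w / (1 + e)
gamma_d = 2.73 * 9.81 / (1 + 0.67)
gamma_d = 2.73 * 9.81 / 1.67
gamma_d = 16.037 kN/m^3


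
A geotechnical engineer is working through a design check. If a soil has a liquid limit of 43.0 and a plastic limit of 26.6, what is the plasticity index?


Using PI = LL - PL
PI = 43.0 - 26.6
PI = 16.4


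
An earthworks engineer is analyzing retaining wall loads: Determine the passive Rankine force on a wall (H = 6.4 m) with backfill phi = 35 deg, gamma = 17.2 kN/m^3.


Compute passive earth pressure coefficient:
Kp = tan^2(45 + phi/2) = tan^2(62.5) = 3.690172
Compute passive force:
Pp = 0.5 * Kp * gamma * H^2
Pp = 0.5 * 3.690172 * 17.2 * 6.4^2
Pp = 1299.89 kN/m


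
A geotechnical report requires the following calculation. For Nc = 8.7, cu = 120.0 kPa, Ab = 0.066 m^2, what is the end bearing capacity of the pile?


Using Qb = Nc * cu * Ab
Qb = 8.7 * 120.0 * 0.066
Qb = 68.9 kN


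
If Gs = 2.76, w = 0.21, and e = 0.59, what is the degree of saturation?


Using S = Gs * w / e
S = 2.76 * 0.21 / 0.59
S = 0.9824


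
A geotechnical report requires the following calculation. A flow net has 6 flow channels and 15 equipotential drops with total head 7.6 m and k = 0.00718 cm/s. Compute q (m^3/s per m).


Convert k to m/s for unit consistency with H:
k = 0.00718 cm/s = 0.00718 / 100 m/s = 7.18e-05 m/s
Using q = k * H * Nf / Nd
Nf / Nd = 6 / 15 = 0.4
q = 7.18e-05 * 7.6 * 0.4
q = 0.0002183 m^3/s per m


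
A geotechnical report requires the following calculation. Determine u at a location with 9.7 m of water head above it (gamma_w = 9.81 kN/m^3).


Using u = gamma_w * h_w
u = 9.81 * 9.7
u = 95.16 kPa


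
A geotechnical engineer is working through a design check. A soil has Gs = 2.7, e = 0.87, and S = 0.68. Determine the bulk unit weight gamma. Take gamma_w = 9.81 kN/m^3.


Result: 17.268 kN/m^3

Derivation:
Using gamma = gamma_w * (Gs + S*e) / (1 + e)
Numerator: Gs + S*e = 2.7 + 0.68*0.87 = 3.2916
Denominator: 1 + e = 1 + 0.87 = 1.87
gamma = 9.81 * 3.2916 / 1.87
gamma = 17.268 kN/m^3


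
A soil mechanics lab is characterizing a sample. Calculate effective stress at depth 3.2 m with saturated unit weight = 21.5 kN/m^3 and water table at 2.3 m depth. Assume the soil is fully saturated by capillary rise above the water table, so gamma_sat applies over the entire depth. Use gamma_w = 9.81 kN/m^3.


Total stress = gamma_sat * depth
sigma = 21.5 * 3.2 = 68.8 kPa
Pore water pressure u = gamma_w * (depth - d_wt)
u = 9.81 * (3.2 - 2.3) = 8.829 kPa
Effective stress = sigma - u
sigma' = 68.8 - 8.829 = 59.97 kPa


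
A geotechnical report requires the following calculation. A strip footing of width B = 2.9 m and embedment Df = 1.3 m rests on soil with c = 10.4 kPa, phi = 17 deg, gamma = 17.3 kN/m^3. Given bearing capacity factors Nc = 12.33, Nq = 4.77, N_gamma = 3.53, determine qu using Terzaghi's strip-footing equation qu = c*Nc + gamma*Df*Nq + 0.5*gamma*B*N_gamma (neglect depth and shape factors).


Compute qu = c*Nc + gamma*Df*Nq + 0.5*gamma*B*N_gamma
Term 1: 10.4 * 12.33 = 128.232
Term 2: 17.3 * 1.3 * 4.77 = 107.2773
Term 3: 0.5 * 17.3 * 2.9 * 3.53 = 88.55005
qu = 128.232 + 107.2773 + 88.55005
qu = 324.06 kPa


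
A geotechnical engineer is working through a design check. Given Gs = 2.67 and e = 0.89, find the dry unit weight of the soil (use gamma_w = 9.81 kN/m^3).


Using gamma_d = Gs * gamma_w / (1 + e)
gamma_d = 2.67 * 9.81 / (1 + 0.89)
gamma_d = 2.67 * 9.81 / 1.89
gamma_d = 13.859 kN/m^3


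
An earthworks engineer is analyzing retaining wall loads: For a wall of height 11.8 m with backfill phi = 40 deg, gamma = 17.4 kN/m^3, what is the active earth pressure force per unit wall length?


Compute active earth pressure coefficient:
Ka = tan^2(45 - phi/2) = tan^2(25.0) = 0.217443
Compute active force:
Pa = 0.5 * Ka * gamma * H^2
Pa = 0.5 * 0.217443 * 17.4 * 11.8^2
Pa = 263.41 kN/m


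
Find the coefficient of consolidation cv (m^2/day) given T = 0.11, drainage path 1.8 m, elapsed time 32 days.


Using cv = T * H_dr^2 / t
H_dr^2 = 1.8^2 = 3.24
cv = 0.11 * 3.24 / 32
cv = 0.01114 m^2/day


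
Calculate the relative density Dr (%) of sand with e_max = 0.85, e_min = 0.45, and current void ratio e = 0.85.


Using Dr = (e_max - e) / (e_max - e_min) * 100
e_max - e = 0.85 - 0.85 = 0.0
e_max - e_min = 0.85 - 0.45 = 0.4
Dr = 0.0 / 0.4 * 100
Dr = 0.0 %


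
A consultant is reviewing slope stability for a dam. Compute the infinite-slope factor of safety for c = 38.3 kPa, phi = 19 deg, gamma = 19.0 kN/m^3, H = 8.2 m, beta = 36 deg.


Result: 0.991

Derivation:
Using Fs = c / (gamma*H*sin(beta)*cos(beta)) + tan(phi)/tan(beta)
Cohesion contribution = 38.3 / (19.0*8.2*sin(36)*cos(36))
Cohesion contribution = 0.516958
Friction contribution = tan(19)/tan(36) = 0.473926
Fs = 0.516958 + 0.473926
Fs = 0.991


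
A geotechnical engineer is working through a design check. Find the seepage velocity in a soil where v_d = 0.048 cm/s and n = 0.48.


Using v_s = v_d / n
v_s = 0.048 / 0.48
v_s = 0.1 cm/s


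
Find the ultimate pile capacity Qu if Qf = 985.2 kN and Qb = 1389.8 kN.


Using Qu = Qf + Qb
Qu = 985.2 + 1389.8
Qu = 2375.0 kN


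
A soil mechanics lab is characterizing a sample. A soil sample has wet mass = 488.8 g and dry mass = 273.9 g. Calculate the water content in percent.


Result: 78.46 %

Derivation:
Using w = (m_wet - m_dry) / m_dry * 100
m_wet - m_dry = 488.8 - 273.9 = 214.9 g
w = 214.9 / 273.9 * 100
w = 78.46 %


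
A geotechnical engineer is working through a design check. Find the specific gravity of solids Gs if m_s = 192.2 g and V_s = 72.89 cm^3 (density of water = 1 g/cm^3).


Using Gs = m_s / (V_s * rho_w)
Since rho_w = 1 g/cm^3:
Gs = 192.2 / 72.89
Gs = 2.637


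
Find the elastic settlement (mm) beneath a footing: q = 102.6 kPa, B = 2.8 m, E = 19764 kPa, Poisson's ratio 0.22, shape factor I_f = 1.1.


Using Se = q * B * (1 - nu^2) * I_f / E
1 - nu^2 = 1 - 0.22^2 = 0.9516
Se = 102.6 * 2.8 * 0.9516 * 1.1 / 19764
Se = 0.015215 m
Convert to mm: Se = 0.015215 * 1000 = 15.215 mm


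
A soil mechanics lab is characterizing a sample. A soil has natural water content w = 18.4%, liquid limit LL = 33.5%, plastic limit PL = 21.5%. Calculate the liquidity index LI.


First compute the plasticity index:
PI = LL - PL = 33.5 - 21.5 = 12.0
Then compute the liquidity index:
LI = (w - PL) / PI
LI = (18.4 - 21.5) / 12.0
LI = -0.258


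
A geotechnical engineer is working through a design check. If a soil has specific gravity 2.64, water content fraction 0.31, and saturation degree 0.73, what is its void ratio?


Using the relation e = Gs * w / S
e = 2.64 * 0.31 / 0.73
e = 1.1211


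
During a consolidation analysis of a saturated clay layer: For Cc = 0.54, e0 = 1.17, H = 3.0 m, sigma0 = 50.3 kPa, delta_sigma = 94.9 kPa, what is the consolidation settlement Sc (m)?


Result: 0.3437 m

Derivation:
Using Sc = Cc * H / (1 + e0) * log10((sigma0 + delta_sigma) / sigma0)
Stress ratio = (50.3 + 94.9) / 50.3 = 2.88668
log10(2.88668) = 0.460399
Cc * H / (1 + e0) = 0.54 * 3.0 / (1 + 1.17) = 0.746544
Sc = 0.746544 * 0.460399
Sc = 0.3437 m


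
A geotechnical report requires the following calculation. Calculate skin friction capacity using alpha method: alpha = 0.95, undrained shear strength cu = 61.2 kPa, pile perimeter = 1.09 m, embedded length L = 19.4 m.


Result: 1229.43 kN

Derivation:
Using Qs = alpha * cu * perimeter * L
Qs = 0.95 * 61.2 * 1.09 * 19.4
Qs = 1229.43 kN


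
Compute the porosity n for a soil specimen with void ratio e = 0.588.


Using the relation n = e / (1 + e)
n = 0.588 / (1 + 0.588)
n = 0.588 / 1.588
n = 0.3703


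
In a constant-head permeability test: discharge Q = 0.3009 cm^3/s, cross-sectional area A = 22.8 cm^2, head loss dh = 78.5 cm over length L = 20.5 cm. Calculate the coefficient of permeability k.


Compute hydraulic gradient:
i = dh / L = 78.5 / 20.5 = 3.82927
Then apply Darcy's law:
k = Q / (A * i)
k = 0.3009 / (22.8 * 3.82927)
k = 0.3009 / 87.3073
k = 0.003446 cm/s


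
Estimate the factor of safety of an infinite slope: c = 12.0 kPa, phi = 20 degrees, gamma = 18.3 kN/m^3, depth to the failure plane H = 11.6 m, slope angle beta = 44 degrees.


Using Fs = c / (gamma*H*sin(beta)*cos(beta)) + tan(phi)/tan(beta)
Cohesion contribution = 12.0 / (18.3*11.6*sin(44)*cos(44))
Cohesion contribution = 0.113127
Friction contribution = tan(20)/tan(44) = 0.376902
Fs = 0.113127 + 0.376902
Fs = 0.49


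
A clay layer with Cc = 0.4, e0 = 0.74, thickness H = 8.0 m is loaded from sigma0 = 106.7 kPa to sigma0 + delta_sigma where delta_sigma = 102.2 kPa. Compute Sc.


Result: 0.5366 m

Derivation:
Using Sc = Cc * H / (1 + e0) * log10((sigma0 + delta_sigma) / sigma0)
Stress ratio = (106.7 + 102.2) / 106.7 = 1.95783
log10(1.95783) = 0.291774
Cc * H / (1 + e0) = 0.4 * 8.0 / (1 + 0.74) = 1.83908
Sc = 1.83908 * 0.291774
Sc = 0.5366 m


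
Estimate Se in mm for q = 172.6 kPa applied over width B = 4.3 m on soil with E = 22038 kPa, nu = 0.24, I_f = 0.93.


Using Se = q * B * (1 - nu^2) * I_f / E
1 - nu^2 = 1 - 0.24^2 = 0.9424
Se = 172.6 * 4.3 * 0.9424 * 0.93 / 22038
Se = 0.029516 m
Convert to mm: Se = 0.029516 * 1000 = 29.516 mm


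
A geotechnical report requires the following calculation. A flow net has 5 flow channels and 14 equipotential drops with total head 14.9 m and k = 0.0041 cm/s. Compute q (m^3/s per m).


Convert k to m/s for unit consistency with H:
k = 0.0041 cm/s = 0.0041 / 100 m/s = 4.1e-05 m/s
Using q = k * H * Nf / Nd
Nf / Nd = 5 / 14 = 0.3571
q = 4.1e-05 * 14.9 * 0.3571
q = 0.0002182 m^3/s per m


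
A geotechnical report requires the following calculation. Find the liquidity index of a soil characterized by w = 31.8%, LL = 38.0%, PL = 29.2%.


First compute the plasticity index:
PI = LL - PL = 38.0 - 29.2 = 8.8
Then compute the liquidity index:
LI = (w - PL) / PI
LI = (31.8 - 29.2) / 8.8
LI = 0.295


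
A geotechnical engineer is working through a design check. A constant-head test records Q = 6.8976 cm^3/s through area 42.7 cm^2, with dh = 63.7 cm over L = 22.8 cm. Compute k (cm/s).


Compute hydraulic gradient:
i = dh / L = 63.7 / 22.8 = 2.79386
Then apply Darcy's law:
k = Q / (A * i)
k = 6.8976 / (42.7 * 2.79386)
k = 6.8976 / 119.298
k = 0.057818 cm/s


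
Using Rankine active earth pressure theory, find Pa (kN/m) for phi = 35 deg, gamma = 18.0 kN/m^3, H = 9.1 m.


Compute active earth pressure coefficient:
Ka = tan^2(45 - phi/2) = tan^2(27.5) = 0.27099
Compute active force:
Pa = 0.5 * Ka * gamma * H^2
Pa = 0.5 * 0.27099 * 18.0 * 9.1^2
Pa = 201.97 kN/m


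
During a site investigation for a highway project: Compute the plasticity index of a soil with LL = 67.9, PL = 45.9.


Using PI = LL - PL
PI = 67.9 - 45.9
PI = 22.0


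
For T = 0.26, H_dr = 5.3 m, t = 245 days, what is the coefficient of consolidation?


Using cv = T * H_dr^2 / t
H_dr^2 = 5.3^2 = 28.09
cv = 0.26 * 28.09 / 245
cv = 0.02981 m^2/day
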